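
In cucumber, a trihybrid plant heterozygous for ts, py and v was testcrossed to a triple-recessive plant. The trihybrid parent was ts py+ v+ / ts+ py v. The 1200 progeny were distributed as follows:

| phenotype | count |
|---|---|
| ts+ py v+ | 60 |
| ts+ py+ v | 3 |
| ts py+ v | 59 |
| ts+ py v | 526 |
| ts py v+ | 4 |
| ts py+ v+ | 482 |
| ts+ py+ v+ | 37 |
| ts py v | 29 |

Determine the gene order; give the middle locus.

The two rarest classes, ts py v+ and ts+ py+ v, are the double crossovers. Comparing them with the parentals, only the py allele has switched, so py is the middle locus and the order is v – py – ts.

py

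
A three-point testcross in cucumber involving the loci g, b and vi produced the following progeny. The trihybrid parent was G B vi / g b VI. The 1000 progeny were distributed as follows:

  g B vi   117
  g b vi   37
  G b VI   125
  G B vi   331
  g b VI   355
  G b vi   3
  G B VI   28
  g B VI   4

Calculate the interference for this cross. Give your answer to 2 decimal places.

The two rarest classes, G b vi and g B VI, are the double crossovers. Comparing them with the parentals, only the b allele has switched, so b is the middle locus and the order is vi – b – g.
vi–b: (65 + 7)/1000 = 0.0720; b–g: (242 + 7)/1000 = 0.2490.
Expected DCO frequency = 0.0720 × 0.2490 ≈ 0.01793; observed = 7/1000 ≈ 0.00700.
Coefficient of coincidence = 0.00700/0.01793 ≈ 0.39; interference = 1 − 0.39 = 0.61.

0.61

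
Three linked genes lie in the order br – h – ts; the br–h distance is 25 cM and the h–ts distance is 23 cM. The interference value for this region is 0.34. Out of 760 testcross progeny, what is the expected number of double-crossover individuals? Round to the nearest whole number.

Map distances give recombination frequencies of 0.250 and 0.230 for the two intervals.
With interference 0.34 (so coincidence = 0.66), expected double-crossover frequency = 0.250 × 0.230 × 0.66 = 0.03795.
Expected number = 0.03795 × 760 = 28.84 ≈ 29.

29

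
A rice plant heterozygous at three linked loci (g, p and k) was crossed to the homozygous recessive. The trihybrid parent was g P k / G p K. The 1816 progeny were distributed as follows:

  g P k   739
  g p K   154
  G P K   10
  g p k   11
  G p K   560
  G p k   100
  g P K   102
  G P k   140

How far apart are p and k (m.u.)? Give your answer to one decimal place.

The two rarest classes, g p k and G P K, are the double crossovers. Comparing them with the parentals, only the p allele has switched, so p is the middle locus and the order is k – p – g.
Crossovers in the k–p interval produce the single-crossover classes g P K and G p k (102 + 100 = 202) plus the double crossovers (21).
RF(k–p) = (202 + 21) / 1816 = 223/1816 = 0.1228 → 12.3 m.u.

12.3 m.u.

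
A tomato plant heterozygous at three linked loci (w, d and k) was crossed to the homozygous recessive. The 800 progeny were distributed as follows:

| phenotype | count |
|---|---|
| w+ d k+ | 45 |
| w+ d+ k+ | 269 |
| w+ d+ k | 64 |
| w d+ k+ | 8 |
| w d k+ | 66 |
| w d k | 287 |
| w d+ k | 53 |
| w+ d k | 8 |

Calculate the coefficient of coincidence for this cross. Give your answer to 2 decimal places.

0.77

The two most frequent reciprocal classes, w+ d+ k+ and w d k, are the parental types, so the F1 was w+ d+ k+ / w d k.
The two rarest classes, w d+ k+ and w+ d k, are the double crossovers. Comparing them with the parentals, only the w allele has switched, so w is the middle locus and the order is k – w – d.
k–w: (130 + 16)/800 = 0.1825; w–d: (98 + 16)/800 = 0.1425.
Expected DCO frequency = 0.1825 × 0.1425 ≈ 0.02601; observed = 16/800 ≈ 0.02000.
Coefficient of coincidence = 0.02000/0.02601 ≈ 0.77.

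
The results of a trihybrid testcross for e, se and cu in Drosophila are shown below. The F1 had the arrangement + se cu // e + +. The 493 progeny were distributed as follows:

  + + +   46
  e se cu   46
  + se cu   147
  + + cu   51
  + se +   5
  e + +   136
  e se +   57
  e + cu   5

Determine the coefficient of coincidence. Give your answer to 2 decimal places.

0.41

The two rarest classes, + se + and e + cu, are the double crossovers. Comparing them with the parentals, only the cu allele has switched, so cu is the middle locus and the order is se – cu – e.
se–cu: (108 + 10)/493 = 0.2394; cu–e: (92 + 10)/493 = 0.2069.
Expected DCO frequency = 0.2394 × 0.2069 ≈ 0.04953; observed = 10/493 ≈ 0.02028.
Coefficient of coincidence = 0.02028/0.04953 ≈ 0.41.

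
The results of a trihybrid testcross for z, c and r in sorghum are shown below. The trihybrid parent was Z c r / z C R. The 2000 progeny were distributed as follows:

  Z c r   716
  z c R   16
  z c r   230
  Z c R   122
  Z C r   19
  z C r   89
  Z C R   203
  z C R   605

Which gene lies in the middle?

c

The two rarest classes, Z C r and z c R, are the double crossovers. Comparing them with the parentals, only the c allele has switched, so c is the middle locus and the order is z – c – r.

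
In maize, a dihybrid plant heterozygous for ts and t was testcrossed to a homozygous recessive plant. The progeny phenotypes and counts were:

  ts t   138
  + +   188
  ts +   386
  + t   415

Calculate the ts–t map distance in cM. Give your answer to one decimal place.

The two most frequent classes, + t (415) and ts + (386), are the parental types, so the F1 was + t / ts +.
The recombinant classes are + + and ts t: 188 + 138 = 326.
Recombination frequency = 326/1127 = 0.2893 ≈ 28.9%, i.e. 28.9 cM.

28.9 cM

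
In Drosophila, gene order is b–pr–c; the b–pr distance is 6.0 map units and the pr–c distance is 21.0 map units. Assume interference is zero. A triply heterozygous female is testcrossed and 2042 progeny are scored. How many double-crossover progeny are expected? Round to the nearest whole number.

Map distances give recombination frequencies of 0.060 and 0.210 for the two intervals.
With no interference, expected double-crossover frequency = 0.060 × 0.210 = 0.01260.
Expected number = 0.01260 × 2042 = 25.73 ≈ 26.

26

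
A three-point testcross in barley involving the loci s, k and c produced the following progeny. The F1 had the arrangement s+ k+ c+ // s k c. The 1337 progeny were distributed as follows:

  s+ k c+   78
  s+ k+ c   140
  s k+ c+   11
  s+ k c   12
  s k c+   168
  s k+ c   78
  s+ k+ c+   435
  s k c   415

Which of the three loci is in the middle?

s

The two rarest classes, s k+ c+ and s+ k c, are the double crossovers. Comparing them with the parentals, only the s allele has switched, so s is the middle locus and the order is k – s – c.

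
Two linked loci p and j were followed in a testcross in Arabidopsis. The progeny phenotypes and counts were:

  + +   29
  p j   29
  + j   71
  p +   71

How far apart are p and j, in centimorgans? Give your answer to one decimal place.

The two most frequent classes, + j (71) and p + (71), are the parental types, so the F1 was + j / p +.
The recombinant classes are + + and p j: 29 + 29 = 58.
Recombination frequency = 58/200 = 0.2900 ≈ 29.0%, i.e. 29.0 centimorgans.

29.0 centimorgans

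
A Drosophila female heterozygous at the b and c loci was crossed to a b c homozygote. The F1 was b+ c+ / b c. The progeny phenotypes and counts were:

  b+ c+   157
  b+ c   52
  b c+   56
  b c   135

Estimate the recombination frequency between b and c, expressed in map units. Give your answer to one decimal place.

The recombinant classes are b+ c and b c+: 52 + 56 = 108.
Recombination frequency = 108/400 = 0.2700 ≈ 27.0%, i.e. 27.0 map units.

27.0 map units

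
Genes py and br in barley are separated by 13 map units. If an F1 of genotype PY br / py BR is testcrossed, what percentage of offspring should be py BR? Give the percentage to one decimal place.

A map distance of 13 map units corresponds to a recombination frequency of 0.130.
The F1 is PY br / py BR, so py BR is a parental gamete class with expected frequency (1 − r)/2 = 0.870/2 = 0.4350.
That is 0.4350 = 43.5% of the progeny.

43.5%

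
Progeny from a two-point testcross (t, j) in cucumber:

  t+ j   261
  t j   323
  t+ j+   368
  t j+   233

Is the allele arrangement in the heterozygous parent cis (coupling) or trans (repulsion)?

The two most frequent classes are t+ j+ (368) and t j (323); these are the parental (non-recombinant) types.
So the F1 carried t+ j+ on one chromosome and t j on the other — the recessive alleles are on the same chromosome (cis / coupling).

cis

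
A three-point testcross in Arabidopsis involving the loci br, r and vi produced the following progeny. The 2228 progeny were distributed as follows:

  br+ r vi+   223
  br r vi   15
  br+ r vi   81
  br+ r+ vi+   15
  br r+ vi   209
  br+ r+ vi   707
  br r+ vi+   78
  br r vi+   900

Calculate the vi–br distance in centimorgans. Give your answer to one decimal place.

The two most frequent reciprocal classes, br+ r+ vi and br r vi+, are the parental types, so the F1 was br+ r+ vi / br r vi+.
The two rarest classes, br+ r+ vi+ and br r vi, are the double crossovers. Comparing them with the parentals, only the vi allele has switched, so vi is the middle locus and the order is br – vi – r.
Crossovers in the br–vi interval produce the single-crossover classes br r+ vi and br+ r vi+ (209 + 223 = 432) plus the double crossovers (30).
RF(br–vi) = (432 + 30) / 2228 = 462/2228 = 0.2074 → 20.7 centimorgans.

20.7 centimorgans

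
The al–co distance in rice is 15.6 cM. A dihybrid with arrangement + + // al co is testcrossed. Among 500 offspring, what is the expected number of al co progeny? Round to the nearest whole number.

211

A map distance of 15.6 cM corresponds to a recombination frequency of 0.156.
The F1 is + + / al co, so al co is a parental gamete class with expected frequency (1 − r)/2 = 0.844/2 = 0.4220.
Expected number = 0.4220 × 500 = 211.00 ≈ 211.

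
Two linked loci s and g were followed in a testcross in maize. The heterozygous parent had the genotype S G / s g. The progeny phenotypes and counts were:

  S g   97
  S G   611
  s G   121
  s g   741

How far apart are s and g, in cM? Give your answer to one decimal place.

The recombinant classes are S g and s G: 97 + 121 = 218.
Recombination frequency = 218/1570 = 0.1389 ≈ 13.9%, i.e. 13.9 cM.

13.9 cM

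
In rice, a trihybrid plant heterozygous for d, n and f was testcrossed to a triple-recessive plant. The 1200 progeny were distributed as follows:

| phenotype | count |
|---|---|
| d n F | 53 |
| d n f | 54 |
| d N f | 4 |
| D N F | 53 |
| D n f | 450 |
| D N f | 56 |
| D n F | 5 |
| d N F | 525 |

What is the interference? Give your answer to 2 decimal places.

0.21

The two most frequent reciprocal classes, d N F and D n f, are the parental types, so the F1 was d N F / D n f.
The two rarest classes, d N f and D n F, are the double crossovers. Comparing them with the parentals, only the f allele has switched, so f is the middle locus and the order is d – f – n.
d–f: (107 + 9)/1200 = 0.0967; f–n: (109 + 9)/1200 = 0.0983.
Expected DCO frequency = 0.0967 × 0.0983 ≈ 0.00951; observed = 9/1200 ≈ 0.00750.
Coefficient of coincidence = 0.00750/0.00951 ≈ 0.79; interference = 1 − 0.79 = 0.21.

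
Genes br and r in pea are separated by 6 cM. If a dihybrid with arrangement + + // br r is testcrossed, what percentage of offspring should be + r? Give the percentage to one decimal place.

3.0%

A map distance of 6 cM corresponds to a recombination frequency of 0.060.
The F1 is + + / br r, so + r is a recombinant gamete class with expected frequency r/2 = 0.060/2 = 0.0300.
That is 0.0300 = 3.0% of the progeny.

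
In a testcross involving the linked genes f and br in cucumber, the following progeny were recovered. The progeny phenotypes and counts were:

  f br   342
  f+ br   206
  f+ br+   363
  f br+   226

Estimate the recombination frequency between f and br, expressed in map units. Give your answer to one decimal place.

The two most frequent classes, f+ br+ (363) and f br (342), are the parental types, so the F1 was f+ br+ / f br.
The recombinant classes are f+ br and f br+: 206 + 226 = 432.
Recombination frequency = 432/1137 = 0.3799 ≈ 38.0%, i.e. 38.0 map units.

38.0 map units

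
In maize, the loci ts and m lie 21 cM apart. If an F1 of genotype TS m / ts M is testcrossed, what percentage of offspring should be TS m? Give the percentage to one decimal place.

39.5%

A map distance of 21 cM corresponds to a recombination frequency of 0.210.
The F1 is TS m / ts M, so TS m is a parental gamete class with expected frequency (1 − r)/2 = 0.790/2 = 0.3950.
That is 0.3950 = 39.5% of the progeny.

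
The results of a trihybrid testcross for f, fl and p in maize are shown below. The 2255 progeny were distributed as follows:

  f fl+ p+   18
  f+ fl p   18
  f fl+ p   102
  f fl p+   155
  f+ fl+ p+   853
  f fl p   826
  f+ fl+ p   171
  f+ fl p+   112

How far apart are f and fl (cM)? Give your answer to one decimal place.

The two most frequent reciprocal classes, f fl p and f+ fl+ p+, are the parental types, so the F1 was f fl p / f+ fl+ p+.
The two rarest classes, f+ fl p and f fl+ p+, are the double crossovers. Comparing them with the parentals, only the f allele has switched, so f is the middle locus and the order is p – f – fl.
Crossovers in the f–fl interval produce the single-crossover classes f fl+ p and f+ fl p+ (102 + 112 = 214) plus the double crossovers (36).
RF(f–fl) = (214 + 36) / 2255 = 250/2255 = 0.1109 → 11.1 cM.

11.1 cM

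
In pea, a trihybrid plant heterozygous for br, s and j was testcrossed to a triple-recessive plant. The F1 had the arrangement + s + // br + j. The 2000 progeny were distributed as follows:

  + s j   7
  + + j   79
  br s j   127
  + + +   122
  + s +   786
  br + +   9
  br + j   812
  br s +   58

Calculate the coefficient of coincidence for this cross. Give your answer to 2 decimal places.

0.79

The two rarest classes, + s j and br + +, are the double crossovers. Comparing them with the parentals, only the j allele has switched, so j is the middle locus and the order is br – j – s.
br–j: (137 + 16)/2000 = 0.0765; j–s: (249 + 16)/2000 = 0.1325.
Expected DCO frequency = 0.0765 × 0.1325 ≈ 0.01014; observed = 16/2000 ≈ 0.00800.
Coefficient of coincidence = 0.00800/0.01014 ≈ 0.79.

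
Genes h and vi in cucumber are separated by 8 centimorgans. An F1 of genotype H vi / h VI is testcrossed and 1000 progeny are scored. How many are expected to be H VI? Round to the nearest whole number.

A map distance of 8 centimorgans corresponds to a recombination frequency of 0.080.
The F1 is H vi / h VI, so H VI is a recombinant gamete class with expected frequency r/2 = 0.080/2 = 0.0400.
Expected number = 0.0400 × 1000 = 40.00 ≈ 40.

40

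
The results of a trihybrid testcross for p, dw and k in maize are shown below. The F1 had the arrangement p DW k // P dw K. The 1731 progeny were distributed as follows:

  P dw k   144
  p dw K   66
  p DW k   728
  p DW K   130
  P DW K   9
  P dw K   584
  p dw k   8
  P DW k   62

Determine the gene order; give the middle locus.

The two rarest classes, p dw k and P DW K, are the double crossovers. Comparing them with the parentals, only the dw allele has switched, so dw is the middle locus and the order is p – dw – k.

dw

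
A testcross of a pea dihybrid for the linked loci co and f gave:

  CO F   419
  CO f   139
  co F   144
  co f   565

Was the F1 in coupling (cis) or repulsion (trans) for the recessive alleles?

cis

The two most frequent classes are CO F (419) and co f (565); these are the parental (non-recombinant) types.
So the F1 carried CO F on one chromosome and co f on the other — the recessive alleles are on the same chromosome (cis / coupling).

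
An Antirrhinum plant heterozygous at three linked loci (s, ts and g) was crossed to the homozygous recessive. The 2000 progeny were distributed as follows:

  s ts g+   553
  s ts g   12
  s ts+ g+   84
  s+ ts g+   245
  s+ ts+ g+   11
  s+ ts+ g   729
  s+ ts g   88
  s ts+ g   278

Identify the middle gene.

g

The two most frequent reciprocal classes, s ts g+ and s+ ts+ g, are the parental types, so the F1 was s ts g+ / s+ ts+ g.
The two rarest classes, s ts g and s+ ts+ g+, are the double crossovers. Comparing them with the parentals, only the g allele has switched, so g is the middle locus and the order is s – g – ts.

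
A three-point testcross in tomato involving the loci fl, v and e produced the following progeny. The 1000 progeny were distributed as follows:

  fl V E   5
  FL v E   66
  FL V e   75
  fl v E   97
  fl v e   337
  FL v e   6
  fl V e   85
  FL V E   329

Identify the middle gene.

fl

The two most frequent reciprocal classes, fl v e and FL V E, are the parental types, so the F1 was fl v e / FL V E.
The two rarest classes, FL v e and fl V E, are the double crossovers. Comparing them with the parentals, only the fl allele has switched, so fl is the middle locus and the order is e – fl – v.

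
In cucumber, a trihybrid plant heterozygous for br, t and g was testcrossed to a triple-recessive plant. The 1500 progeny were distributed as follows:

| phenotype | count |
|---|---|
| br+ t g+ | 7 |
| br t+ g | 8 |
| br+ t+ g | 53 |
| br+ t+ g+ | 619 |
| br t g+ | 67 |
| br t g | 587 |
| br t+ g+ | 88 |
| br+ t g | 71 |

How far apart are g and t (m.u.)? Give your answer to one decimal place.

9.0 m.u.

The two most frequent reciprocal classes, br+ t+ g+ and br t g, are the parental types, so the F1 was br+ t+ g+ / br t g.
The two rarest classes, br+ t g+ and br t+ g, are the double crossovers. Comparing them with the parentals, only the t allele has switched, so t is the middle locus and the order is br – t – g.
Crossovers in the t–g interval produce the single-crossover classes br+ t+ g and br t g+ (53 + 67 = 120) plus the double crossovers (15).
RF(t–g) = (120 + 15) / 1500 = 135/1500 = 0.0900 → 9.0 m.u.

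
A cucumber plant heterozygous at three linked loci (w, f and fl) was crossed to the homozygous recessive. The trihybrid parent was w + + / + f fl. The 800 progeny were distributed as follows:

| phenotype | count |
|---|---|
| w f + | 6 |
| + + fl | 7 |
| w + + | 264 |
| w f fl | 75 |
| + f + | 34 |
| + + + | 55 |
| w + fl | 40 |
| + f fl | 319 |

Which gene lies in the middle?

f

The two rarest classes, w f + and + + fl, are the double crossovers. Comparing them with the parentals, only the f allele has switched, so f is the middle locus and the order is fl – f – w.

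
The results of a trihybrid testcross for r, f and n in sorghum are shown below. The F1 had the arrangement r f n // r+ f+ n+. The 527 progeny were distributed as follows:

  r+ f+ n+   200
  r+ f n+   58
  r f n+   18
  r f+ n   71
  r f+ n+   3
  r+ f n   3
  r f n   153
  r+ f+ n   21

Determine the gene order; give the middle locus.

r

The two rarest classes, r+ f n and r f+ n+, are the double crossovers. Comparing them with the parentals, only the r allele has switched, so r is the middle locus and the order is f – r – n.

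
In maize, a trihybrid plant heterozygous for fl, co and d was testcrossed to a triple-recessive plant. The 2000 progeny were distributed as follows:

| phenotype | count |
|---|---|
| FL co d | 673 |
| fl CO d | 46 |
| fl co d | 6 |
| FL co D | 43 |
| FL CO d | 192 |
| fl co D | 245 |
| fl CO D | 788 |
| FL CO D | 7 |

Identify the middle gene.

The two most frequent reciprocal classes, fl CO D and FL co d, are the parental types, so the F1 was fl CO D / FL co d.
The two rarest classes, FL CO D and fl co d, are the double crossovers. Comparing them with the parentals, only the fl allele has switched, so fl is the middle locus and the order is co – fl – d.

fl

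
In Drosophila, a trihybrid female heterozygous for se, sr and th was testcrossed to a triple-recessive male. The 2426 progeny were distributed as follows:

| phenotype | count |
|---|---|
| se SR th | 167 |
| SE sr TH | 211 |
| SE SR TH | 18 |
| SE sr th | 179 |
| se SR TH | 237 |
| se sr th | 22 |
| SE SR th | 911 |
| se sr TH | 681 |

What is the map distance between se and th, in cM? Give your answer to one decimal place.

17.2 cM

The two most frequent reciprocal classes, se sr TH and SE SR th, are the parental types, so the F1 was se sr TH / SE SR th.
The two rarest classes, se sr th and SE SR TH, are the double crossovers. Comparing them with the parentals, only the th allele has switched, so th is the middle locus and the order is sr – th – se.
Crossovers in the th–se interval produce the single-crossover classes SE sr TH and se SR th (211 + 167 = 378) plus the double crossovers (40).
RF(th–se) = (378 + 40) / 2426 = 418/2426 = 0.1723 → 17.2 cM.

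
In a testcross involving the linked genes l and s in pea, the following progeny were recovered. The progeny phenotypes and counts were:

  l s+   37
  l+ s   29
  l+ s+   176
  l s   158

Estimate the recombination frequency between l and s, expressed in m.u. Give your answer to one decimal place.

16.5 m.u.

The two most frequent classes, l+ s+ (176) and l s (158), are the parental types, so the F1 was l+ s+ / l s.
The recombinant classes are l+ s and l s+: 29 + 37 = 66.
Recombination frequency = 66/400 = 0.1650 ≈ 16.5%, i.e. 16.5 m.u.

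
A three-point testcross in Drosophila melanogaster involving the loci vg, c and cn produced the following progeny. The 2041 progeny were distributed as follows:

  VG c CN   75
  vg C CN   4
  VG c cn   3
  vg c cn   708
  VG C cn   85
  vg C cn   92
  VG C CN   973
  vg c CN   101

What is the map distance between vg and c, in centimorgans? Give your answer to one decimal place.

The two most frequent reciprocal classes, VG C CN and vg c cn, are the parental types, so the F1 was VG C CN / vg c cn.
The two rarest classes, vg C CN and VG c cn, are the double crossovers. Comparing them with the parentals, only the vg allele has switched, so vg is the middle locus and the order is c – vg – cn.
Crossovers in the c–vg interval produce the single-crossover classes VG c CN and vg C cn (75 + 92 = 167) plus the double crossovers (7).
RF(c–vg) = (167 + 7) / 2041 = 174/2041 = 0.0853 → 8.5 centimorgans.

8.5 centimorgans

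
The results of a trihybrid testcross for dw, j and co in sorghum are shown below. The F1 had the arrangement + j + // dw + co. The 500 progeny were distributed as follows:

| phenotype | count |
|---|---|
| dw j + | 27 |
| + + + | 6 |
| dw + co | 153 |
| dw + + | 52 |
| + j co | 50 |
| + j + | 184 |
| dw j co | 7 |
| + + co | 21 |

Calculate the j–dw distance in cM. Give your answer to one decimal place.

12.2 cM

The two rarest classes, + + + and dw j co, are the double crossovers. Comparing them with the parentals, only the j allele has switched, so j is the middle locus and the order is dw – j – co.
Crossovers in the dw–j interval produce the single-crossover classes dw j + and + + co (27 + 21 = 48) plus the double crossovers (13).
RF(dw–j) = (48 + 13) / 500 = 61/500 = 0.1220 → 12.2 cM.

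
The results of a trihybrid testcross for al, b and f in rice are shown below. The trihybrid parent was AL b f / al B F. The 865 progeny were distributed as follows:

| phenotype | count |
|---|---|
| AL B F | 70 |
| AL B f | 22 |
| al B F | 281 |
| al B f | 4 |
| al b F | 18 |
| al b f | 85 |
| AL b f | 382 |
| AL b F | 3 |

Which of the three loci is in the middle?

f

The two rarest classes, AL b F and al B f, are the double crossovers. Comparing them with the parentals, only the f allele has switched, so f is the middle locus and the order is b – f – al.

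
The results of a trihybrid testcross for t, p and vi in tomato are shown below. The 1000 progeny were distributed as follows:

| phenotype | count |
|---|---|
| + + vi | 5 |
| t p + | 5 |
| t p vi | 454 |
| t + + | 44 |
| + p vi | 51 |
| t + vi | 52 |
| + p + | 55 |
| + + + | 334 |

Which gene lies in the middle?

The two most frequent reciprocal classes, + + + and t p vi, are the parental types, so the F1 was + + + / t p vi.
The two rarest classes, + + vi and t p +, are the double crossovers. Comparing them with the parentals, only the vi allele has switched, so vi is the middle locus and the order is p – vi – t.

vi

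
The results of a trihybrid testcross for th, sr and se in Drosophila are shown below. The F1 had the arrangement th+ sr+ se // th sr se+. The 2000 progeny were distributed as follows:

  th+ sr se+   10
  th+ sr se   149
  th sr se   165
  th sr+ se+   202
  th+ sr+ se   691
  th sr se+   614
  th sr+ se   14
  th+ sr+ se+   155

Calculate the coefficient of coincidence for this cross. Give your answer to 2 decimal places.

The two rarest classes, th sr+ se and th+ sr se+, are the double crossovers. Comparing them with the parentals, only the th allele has switched, so th is the middle locus and the order is se – th – sr.
se–th: (320 + 24)/2000 = 0.1720; th–sr: (351 + 24)/2000 = 0.1875.
Expected DCO frequency = 0.1720 × 0.1875 ≈ 0.03225; observed = 24/2000 ≈ 0.01200.
Coefficient of coincidence = 0.01200/0.03225 ≈ 0.37.

0.37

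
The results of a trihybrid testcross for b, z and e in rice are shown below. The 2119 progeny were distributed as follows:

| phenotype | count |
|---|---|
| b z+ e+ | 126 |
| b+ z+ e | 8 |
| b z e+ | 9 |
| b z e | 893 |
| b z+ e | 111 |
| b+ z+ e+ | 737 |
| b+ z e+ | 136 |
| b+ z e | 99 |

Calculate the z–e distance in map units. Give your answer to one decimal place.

The two most frequent reciprocal classes, b z e and b+ z+ e+, are the parental types, so the F1 was b z e / b+ z+ e+.
The two rarest classes, b z e+ and b+ z+ e, are the double crossovers. Comparing them with the parentals, only the e allele has switched, so e is the middle locus and the order is b – e – z.
Crossovers in the e–z interval produce the single-crossover classes b z+ e and b+ z e+ (111 + 136 = 247) plus the double crossovers (17).
RF(e–z) = (247 + 17) / 2119 = 264/2119 = 0.1246 → 12.5 map units.

12.5 map units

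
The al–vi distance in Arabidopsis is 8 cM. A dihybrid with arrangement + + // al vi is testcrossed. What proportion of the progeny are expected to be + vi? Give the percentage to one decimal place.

4.0%

A map distance of 8 cM corresponds to a recombination frequency of 0.080.
The F1 is + + / al vi, so + vi is a recombinant gamete class with expected frequency r/2 = 0.080/2 = 0.0400.
That is 0.0400 = 4.0% of the progeny.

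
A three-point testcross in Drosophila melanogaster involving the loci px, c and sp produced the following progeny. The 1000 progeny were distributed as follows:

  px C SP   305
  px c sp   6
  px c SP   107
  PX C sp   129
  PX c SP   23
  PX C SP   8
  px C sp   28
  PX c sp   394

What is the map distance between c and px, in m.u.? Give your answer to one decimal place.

25.0 m.u.

The two most frequent reciprocal classes, PX c sp and px C SP, are the parental types, so the F1 was PX c sp / px C SP.
The two rarest classes, px c sp and PX C SP, are the double crossovers. Comparing them with the parentals, only the px allele has switched, so px is the middle locus and the order is c – px – sp.
Crossovers in the c–px interval produce the single-crossover classes PX C sp and px c SP (129 + 107 = 236) plus the double crossovers (14).
RF(c–px) = (236 + 14) / 1000 = 250/1000 = 0.2500 → 25.0 m.u.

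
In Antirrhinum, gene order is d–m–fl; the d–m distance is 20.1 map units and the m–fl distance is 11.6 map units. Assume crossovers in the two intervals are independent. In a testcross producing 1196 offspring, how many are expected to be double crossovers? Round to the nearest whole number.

28

Map distances give recombination frequencies of 0.201 and 0.116 for the two intervals.
With no interference, expected double-crossover frequency = 0.201 × 0.116 = 0.02332.
Expected number = 0.02332 × 1196 = 27.89 ≈ 28.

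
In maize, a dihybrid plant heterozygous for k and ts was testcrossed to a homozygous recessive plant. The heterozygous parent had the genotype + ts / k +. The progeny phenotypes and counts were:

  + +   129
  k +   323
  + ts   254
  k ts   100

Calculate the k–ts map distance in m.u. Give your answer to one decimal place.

28.4 m.u.

The recombinant classes are + + and k ts: 129 + 100 = 229.
Recombination frequency = 229/806 = 0.2841 ≈ 28.4%, i.e. 28.4 m.u.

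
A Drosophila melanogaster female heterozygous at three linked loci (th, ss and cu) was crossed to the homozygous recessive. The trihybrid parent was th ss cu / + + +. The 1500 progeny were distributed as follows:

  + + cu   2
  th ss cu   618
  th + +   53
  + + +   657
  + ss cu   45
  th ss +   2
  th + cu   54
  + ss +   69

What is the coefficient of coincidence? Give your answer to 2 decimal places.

The two rarest classes, th ss + and + + cu, are the double crossovers. Comparing them with the parentals, only the cu allele has switched, so cu is the middle locus and the order is ss – cu – th.
ss–cu: (123 + 4)/1500 = 0.0847; cu–th: (98 + 4)/1500 = 0.0680.
Expected DCO frequency = 0.0847 × 0.0680 ≈ 0.00576; observed = 4/1500 ≈ 0.00267.
Coefficient of coincidence = 0.00267/0.00576 ≈ 0.46.

0.46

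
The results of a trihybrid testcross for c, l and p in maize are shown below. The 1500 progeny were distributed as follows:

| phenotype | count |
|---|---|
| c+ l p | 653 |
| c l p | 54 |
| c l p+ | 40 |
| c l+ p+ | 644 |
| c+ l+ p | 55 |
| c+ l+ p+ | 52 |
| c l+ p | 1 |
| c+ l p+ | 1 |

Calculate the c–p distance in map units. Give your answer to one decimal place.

The two most frequent reciprocal classes, c l+ p+ and c+ l p, are the parental types, so the F1 was c l+ p+ / c+ l p.
The two rarest classes, c l+ p and c+ l p+, are the double crossovers. Comparing them with the parentals, only the p allele has switched, so p is the middle locus and the order is c – p – l.
Crossovers in the c–p interval produce the single-crossover classes c+ l+ p+ and c l p (52 + 54 = 106) plus the double crossovers (2).
RF(c–p) = (106 + 2) / 1500 = 108/1500 = 0.0720 → 7.2 map units.

7.2 map units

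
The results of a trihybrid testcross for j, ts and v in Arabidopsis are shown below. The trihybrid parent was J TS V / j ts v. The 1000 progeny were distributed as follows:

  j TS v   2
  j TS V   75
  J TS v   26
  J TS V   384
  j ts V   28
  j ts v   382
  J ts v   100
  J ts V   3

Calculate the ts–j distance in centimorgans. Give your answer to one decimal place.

The two rarest classes, J ts V and j TS v, are the double crossovers. Comparing them with the parentals, only the ts allele has switched, so ts is the middle locus and the order is j – ts – v.
Crossovers in the j–ts interval produce the single-crossover classes j TS V and J ts v (75 + 100 = 175) plus the double crossovers (5).
RF(j–ts) = (175 + 5) / 1000 = 180/1000 = 0.1800 → 18.0 centimorgans.

18.0 centimorgans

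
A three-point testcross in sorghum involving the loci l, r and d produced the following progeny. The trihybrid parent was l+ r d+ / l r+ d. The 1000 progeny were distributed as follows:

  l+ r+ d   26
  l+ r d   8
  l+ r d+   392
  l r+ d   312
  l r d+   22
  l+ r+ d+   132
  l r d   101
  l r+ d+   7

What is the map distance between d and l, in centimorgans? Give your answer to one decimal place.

The two rarest classes, l+ r d and l r+ d+, are the double crossovers. Comparing them with the parentals, only the d allele has switched, so d is the middle locus and the order is r – d – l.
Crossovers in the d–l interval produce the single-crossover classes l r d+ and l+ r+ d (22 + 26 = 48) plus the double crossovers (15).
RF(d–l) = (48 + 15) / 1000 = 63/1000 = 0.0630 → 6.3 centimorgans.

6.3 centimorgans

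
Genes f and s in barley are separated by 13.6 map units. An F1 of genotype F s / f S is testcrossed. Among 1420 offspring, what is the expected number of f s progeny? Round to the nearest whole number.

97

A map distance of 13.6 map units corresponds to a recombination frequency of 0.136.
The F1 is F s / f S, so f s is a recombinant gamete class with expected frequency r/2 = 0.136/2 = 0.0680.
Expected number = 0.0680 × 1420 = 96.56 ≈ 97.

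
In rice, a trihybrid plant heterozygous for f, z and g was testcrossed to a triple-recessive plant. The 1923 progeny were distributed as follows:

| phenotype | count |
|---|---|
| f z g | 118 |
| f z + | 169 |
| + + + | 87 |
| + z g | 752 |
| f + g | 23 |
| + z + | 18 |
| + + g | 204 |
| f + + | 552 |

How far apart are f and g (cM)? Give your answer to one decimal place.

12.8 cM

The two most frequent reciprocal classes, f + + and + z g, are the parental types, so the F1 was f + + / + z g.
The two rarest classes, f + g and + z +, are the double crossovers. Comparing them with the parentals, only the g allele has switched, so g is the middle locus and the order is f – g – z.
Crossovers in the f–g interval produce the single-crossover classes + + + and f z g (87 + 118 = 205) plus the double crossovers (41).
RF(f–g) = (205 + 41) / 1923 = 246/1923 = 0.1279 → 12.8 cM.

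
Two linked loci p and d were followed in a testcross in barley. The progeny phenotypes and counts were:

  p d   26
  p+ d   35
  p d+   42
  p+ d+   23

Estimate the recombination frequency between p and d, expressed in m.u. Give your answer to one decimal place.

38.9 m.u.

The two most frequent classes, p+ d (35) and p d+ (42), are the parental types, so the F1 was p+ d / p d+.
The recombinant classes are p+ d+ and p d: 23 + 26 = 49.
Recombination frequency = 49/126 = 0.3889 ≈ 38.9%, i.e. 38.9 m.u.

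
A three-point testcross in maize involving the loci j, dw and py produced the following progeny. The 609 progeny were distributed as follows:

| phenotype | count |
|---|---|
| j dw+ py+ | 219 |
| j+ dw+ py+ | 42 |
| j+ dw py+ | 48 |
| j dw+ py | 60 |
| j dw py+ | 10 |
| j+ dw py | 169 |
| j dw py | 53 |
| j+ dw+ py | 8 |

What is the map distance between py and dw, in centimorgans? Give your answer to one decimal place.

The two most frequent reciprocal classes, j dw+ py+ and j+ dw py, are the parental types, so the F1 was j dw+ py+ / j+ dw py.
The two rarest classes, j dw py+ and j+ dw+ py, are the double crossovers. Comparing them with the parentals, only the dw allele has switched, so dw is the middle locus and the order is py – dw – j.
Crossovers in the py–dw interval produce the single-crossover classes j dw+ py and j+ dw py+ (60 + 48 = 108) plus the double crossovers (18).
RF(py–dw) = (108 + 18) / 609 = 126/609 = 0.2069 → 20.7 centimorgans.

20.7 centimorgans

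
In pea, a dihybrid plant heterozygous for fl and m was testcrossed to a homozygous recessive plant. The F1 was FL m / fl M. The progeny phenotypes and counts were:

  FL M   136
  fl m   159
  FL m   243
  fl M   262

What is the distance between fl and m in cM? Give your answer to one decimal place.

The recombinant classes are FL M and fl m: 136 + 159 = 295.
Recombination frequency = 295/800 = 0.3688 ≈ 36.9%, i.e. 36.9 cM.

36.9 cM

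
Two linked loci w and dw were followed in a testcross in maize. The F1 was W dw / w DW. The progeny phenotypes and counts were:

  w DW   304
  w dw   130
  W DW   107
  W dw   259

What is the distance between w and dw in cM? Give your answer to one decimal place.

The recombinant classes are W DW and w dw: 107 + 130 = 237.
Recombination frequency = 237/800 = 0.2963 ≈ 29.6%, i.e. 29.6 cM.

29.6 cM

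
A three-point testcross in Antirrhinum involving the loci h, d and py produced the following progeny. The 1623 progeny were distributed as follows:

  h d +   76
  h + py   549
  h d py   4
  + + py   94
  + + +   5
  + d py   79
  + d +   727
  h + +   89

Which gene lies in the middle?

d

The two most frequent reciprocal classes, + d + and h + py, are the parental types, so the F1 was + d + / h + py.
The two rarest classes, + + + and h d py, are the double crossovers. Comparing them with the parentals, only the d allele has switched, so d is the middle locus and the order is py – d – h.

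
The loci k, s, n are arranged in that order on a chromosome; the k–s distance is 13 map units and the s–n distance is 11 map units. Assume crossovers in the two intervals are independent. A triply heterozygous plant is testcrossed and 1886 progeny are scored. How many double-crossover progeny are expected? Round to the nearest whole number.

Map distances give recombination frequencies of 0.130 and 0.110 for the two intervals.
With no interference, expected double-crossover frequency = 0.130 × 0.110 = 0.01430.
Expected number = 0.01430 × 1886 = 26.97 ≈ 27.

27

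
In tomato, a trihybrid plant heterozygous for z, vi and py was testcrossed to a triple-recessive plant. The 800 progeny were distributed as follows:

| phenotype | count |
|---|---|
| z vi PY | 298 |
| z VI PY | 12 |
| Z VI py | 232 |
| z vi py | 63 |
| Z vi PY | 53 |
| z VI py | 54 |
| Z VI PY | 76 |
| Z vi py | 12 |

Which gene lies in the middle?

The two most frequent reciprocal classes, z vi PY and Z VI py, are the parental types, so the F1 was z vi PY / Z VI py.
The two rarest classes, z VI PY and Z vi py, are the double crossovers. Comparing them with the parentals, only the vi allele has switched, so vi is the middle locus and the order is z – vi – py.

vi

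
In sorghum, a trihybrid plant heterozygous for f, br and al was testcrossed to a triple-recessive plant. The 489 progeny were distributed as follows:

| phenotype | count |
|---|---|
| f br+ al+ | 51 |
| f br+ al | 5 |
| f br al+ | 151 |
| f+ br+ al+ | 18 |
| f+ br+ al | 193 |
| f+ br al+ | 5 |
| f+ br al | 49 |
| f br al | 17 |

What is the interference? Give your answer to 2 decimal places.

0.01

The two most frequent reciprocal classes, f br al+ and f+ br+ al, are the parental types, so the F1 was f br al+ / f+ br+ al.
The two rarest classes, f+ br al+ and f br+ al, are the double crossovers. Comparing them with the parentals, only the f allele has switched, so f is the middle locus and the order is al – f – br.
al–f: (35 + 10)/489 = 0.0920; f–br: (100 + 10)/489 = 0.2249.
Expected DCO frequency = 0.0920 × 0.2249 ≈ 0.02069; observed = 10/489 ≈ 0.02045.
Coefficient of coincidence = 0.02045/0.02069 ≈ 0.99; interference = 1 − 0.99 = 0.01.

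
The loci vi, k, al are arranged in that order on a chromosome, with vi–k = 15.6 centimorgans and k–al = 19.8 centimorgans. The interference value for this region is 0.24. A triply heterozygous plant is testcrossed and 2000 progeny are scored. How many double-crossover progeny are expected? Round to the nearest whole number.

Map distances give recombination frequencies of 0.156 and 0.198 for the two intervals.
With interference 0.24 (so coincidence = 0.76), expected double-crossover frequency = 0.156 × 0.198 × 0.76 = 0.02347.
Expected number = 0.02347 × 2000 = 46.95 ≈ 47.

47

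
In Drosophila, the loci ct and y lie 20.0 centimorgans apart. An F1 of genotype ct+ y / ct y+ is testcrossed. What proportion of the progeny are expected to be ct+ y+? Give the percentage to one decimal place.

A map distance of 20.0 centimorgans corresponds to a recombination frequency of 0.200.
The F1 is ct+ y / ct y+, so ct+ y+ is a recombinant gamete class with expected frequency r/2 = 0.200/2 = 0.1000.
That is 0.1000 = 10.0% of the progeny.

10.0%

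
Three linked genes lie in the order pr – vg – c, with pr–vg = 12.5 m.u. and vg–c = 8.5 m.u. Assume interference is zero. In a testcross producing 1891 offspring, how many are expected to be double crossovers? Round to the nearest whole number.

20

Map distances give recombination frequencies of 0.125 and 0.085 for the two intervals.
With no interference, expected double-crossover frequency = 0.125 × 0.085 = 0.01063.
Expected number = 0.01063 × 1891 = 20.09 ≈ 20.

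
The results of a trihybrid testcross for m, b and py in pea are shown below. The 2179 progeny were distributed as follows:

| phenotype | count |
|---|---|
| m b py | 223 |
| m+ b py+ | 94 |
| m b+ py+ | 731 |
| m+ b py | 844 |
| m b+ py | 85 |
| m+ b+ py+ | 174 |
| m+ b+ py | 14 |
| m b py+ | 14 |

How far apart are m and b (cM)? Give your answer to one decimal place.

19.5 cM

The two most frequent reciprocal classes, m+ b py and m b+ py+, are the parental types, so the F1 was m+ b py / m b+ py+.
The two rarest classes, m+ b+ py and m b py+, are the double crossovers. Comparing them with the parentals, only the b allele has switched, so b is the middle locus and the order is py – b – m.
Crossovers in the b–m interval produce the single-crossover classes m b py and m+ b+ py+ (223 + 174 = 397) plus the double crossovers (28).
RF(b–m) = (397 + 28) / 2179 = 425/2179 = 0.1950 → 19.5 cM.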